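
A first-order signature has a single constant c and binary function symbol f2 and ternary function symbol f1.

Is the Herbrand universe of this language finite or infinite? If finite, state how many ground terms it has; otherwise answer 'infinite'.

infinite

The signature has at least one function symbol (f2, arity 2) and at least one constant (c).
Iterating f2 gives infinitely many distinct ground terms: c, f2(c, c), f2(f2(c, c), f2(c, c)), ...
So the Herbrand universe is infinite.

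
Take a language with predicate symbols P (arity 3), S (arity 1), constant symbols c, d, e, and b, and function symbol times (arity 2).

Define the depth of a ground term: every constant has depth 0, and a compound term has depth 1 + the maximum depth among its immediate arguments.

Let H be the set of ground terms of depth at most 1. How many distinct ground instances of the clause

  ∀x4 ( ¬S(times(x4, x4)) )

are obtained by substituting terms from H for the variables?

Ground terms of depth ≤ 1:
  If N_k denotes the number of depth-≤k ground terms, the 4 constants give N_0 = 4, and each function symbol of arity r contributes N_{k-1}^r new terms at level k: N_k = 4 + N_{k-1}^2.
  N_0 = 4
  N_1 = 4 + 4^2 = 20
So there are 20 ground terms available for substitution.
There is 1 variable to instantiate (x4),  occurring in at least one literal, so different choices give different ground instances.
Number of ground instances = 20.

20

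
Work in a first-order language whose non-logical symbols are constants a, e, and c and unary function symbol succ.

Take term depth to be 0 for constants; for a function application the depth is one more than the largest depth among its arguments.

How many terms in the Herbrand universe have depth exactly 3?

3

Let N_k count ground terms of depth at most k. Each non-constant term of depth ≤ k is some function symbol applied to depth-≤(k−1) arguments, giving N_k = 3 + N_{k-1}.
N_0 = 3
N_1 = 3 + 3 = 6
N_2 = 3 + 6 = 9
N_3 = 3 + 9 = 12
Terms of depth exactly 3: N_3 − N_2 = 12 − 9 = 3.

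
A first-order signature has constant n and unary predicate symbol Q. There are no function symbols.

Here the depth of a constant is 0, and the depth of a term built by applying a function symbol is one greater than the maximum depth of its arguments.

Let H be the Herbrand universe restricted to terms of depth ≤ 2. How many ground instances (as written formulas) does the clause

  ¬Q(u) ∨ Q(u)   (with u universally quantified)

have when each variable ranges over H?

1

Ground terms of depth ≤ 2:
  With no function symbols every ground term is a constant, so there is exactly 1 ground term at every depth bound.
  N_0 = 1
  N_1 = 1
  N_2 = 1
  Explicitly: n.
So there is exactly 1 ground term available for substitution.
The body mentions the single quantified variable u; since ground terms form a free algebra, no two substitutions collapse to the same formula.
Number of ground instances = 1.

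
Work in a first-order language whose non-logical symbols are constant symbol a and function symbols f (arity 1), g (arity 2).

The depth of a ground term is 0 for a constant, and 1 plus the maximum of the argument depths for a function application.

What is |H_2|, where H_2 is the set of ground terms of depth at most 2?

13

Write N_k for the number of ground terms of depth ≤ k. A term of depth ≤ k is either a constant or a function symbol applied to arguments of depth ≤ k−1, so N_k = 1 + N_{k-1} + N_{k-1}^2.
N_0 = 1
N_1 = 1 + 1 + 1^2 = 3
N_2 = 1 + 3 + 3^2 = 13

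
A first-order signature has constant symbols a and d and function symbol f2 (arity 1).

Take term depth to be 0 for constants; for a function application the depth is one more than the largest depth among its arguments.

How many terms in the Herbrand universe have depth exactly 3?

If N_k denotes the number of depth-≤k ground terms, the 2 constants give N_0 = 2, and each function symbol of arity r contributes N_{k-1}^r new terms at level k: N_k = 2 + N_{k-1}.
N_0 = 2
N_1 = 2 + 2 = 4
N_2 = 2 + 4 = 6
N_3 = 2 + 6 = 8
Terms of depth exactly 3: N_3 − N_2 = 8 − 6 = 2.

2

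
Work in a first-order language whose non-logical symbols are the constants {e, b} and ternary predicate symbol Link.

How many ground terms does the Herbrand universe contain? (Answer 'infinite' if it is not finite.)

2

There are no function symbols, so every ground term is one of the 2 constants.
The Herbrand universe is {e, b}, which is finite with 2 elements.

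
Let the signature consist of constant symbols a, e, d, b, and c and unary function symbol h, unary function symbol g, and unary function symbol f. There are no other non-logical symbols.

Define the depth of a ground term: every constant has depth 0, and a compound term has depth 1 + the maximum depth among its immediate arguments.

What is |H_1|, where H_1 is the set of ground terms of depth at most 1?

Let N_k count ground terms of depth at most k. Each non-constant term of depth ≤ k is some function symbol applied to depth-≤(k−1) arguments, giving N_k = 5 + N_{k-1} + N_{k-1} + N_{k-1}.
N_0 = 5
N_1 = 5 + 5 + 5 + 5 = 20

20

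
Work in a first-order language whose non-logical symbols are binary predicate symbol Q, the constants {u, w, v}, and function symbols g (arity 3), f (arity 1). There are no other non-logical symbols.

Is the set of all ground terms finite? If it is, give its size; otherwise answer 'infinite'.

The signature has at least one function symbol (g, arity 3) and at least one constant (u).
Iterating g gives infinitely many distinct ground terms: u, g(u, u, u), g(g(u, u, u), g(u, u, u), g(u, u, u)), ...
So the Herbrand universe is infinite.

infinite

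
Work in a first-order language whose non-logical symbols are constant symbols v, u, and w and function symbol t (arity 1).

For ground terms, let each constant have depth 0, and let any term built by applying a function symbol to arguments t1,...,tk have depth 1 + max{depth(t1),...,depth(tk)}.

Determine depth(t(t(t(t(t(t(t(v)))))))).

7

depth(t(v)) = 1 + depth(v) = 1 + 0 = 1
depth(t(t(v))) = 1 + depth(t(v)) = 1 + 1 = 2
depth(t(t(t(v)))) = 1 + depth(t(t(v))) = 1 + 2 = 3
depth(t(t(t(t(v))))) = 1 + depth(t(t(t(v)))) = 1 + 3 = 4
depth(t(t(t(t(t(v)))))) = 1 + depth(t(t(t(t(v))))) = 1 + 4 = 5
depth(t(t(t(t(t(t(v))))))) = 1 + depth(t(t(t(t(t(v)))))) = 1 + 5 = 6
depth(t(t(t(t(t(t(t(v)))))))) = 1 + depth(t(t(t(t(t(t(v))))))) = 1 + 6 = 7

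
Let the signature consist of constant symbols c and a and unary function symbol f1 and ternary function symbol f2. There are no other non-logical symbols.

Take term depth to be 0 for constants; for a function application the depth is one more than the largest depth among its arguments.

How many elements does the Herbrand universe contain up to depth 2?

1742

Count level by level. With function symbols f1/1, f2/3, the terms of depth ≤ k are the 2 constants together with each function applied to depth-≤(k−1) tuples, so N_k = 2 + N_{k-1} + N_{k-1}^3.
N_0 = 2
N_1 = 2 + 2 + 2^3 = 12
N_2 = 2 + 12 + 12^3 = 1742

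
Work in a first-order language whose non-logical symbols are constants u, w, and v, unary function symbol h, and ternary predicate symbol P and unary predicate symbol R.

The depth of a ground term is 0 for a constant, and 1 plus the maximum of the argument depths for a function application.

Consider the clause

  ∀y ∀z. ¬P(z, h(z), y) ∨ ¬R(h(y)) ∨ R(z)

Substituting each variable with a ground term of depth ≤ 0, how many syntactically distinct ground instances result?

Ground terms of depth ≤ 0:
  Count level by level. With function symbols h/1, the terms of depth ≤ k are the 3 constants together with each function applied to depth-≤(k−1) tuples, so N_k = 3 + N_{k-1}.
  N_0 = 3
  Explicitly: u, w, v.
So there are 3 ground terms available for substitution.
Each of y, z ranges independently over the available ground terms, and distinct assignments produce distinct instances.
Number of ground instances = 3^2 = 9.

9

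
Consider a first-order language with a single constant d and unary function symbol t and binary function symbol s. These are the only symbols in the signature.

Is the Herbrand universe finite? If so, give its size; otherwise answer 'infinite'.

infinite

The signature has at least one function symbol (t, arity 1) and at least one constant (d).
Iterating t gives infinitely many distinct ground terms: d, t(d), t(t(d)), ...
So the Herbrand universe is infinite.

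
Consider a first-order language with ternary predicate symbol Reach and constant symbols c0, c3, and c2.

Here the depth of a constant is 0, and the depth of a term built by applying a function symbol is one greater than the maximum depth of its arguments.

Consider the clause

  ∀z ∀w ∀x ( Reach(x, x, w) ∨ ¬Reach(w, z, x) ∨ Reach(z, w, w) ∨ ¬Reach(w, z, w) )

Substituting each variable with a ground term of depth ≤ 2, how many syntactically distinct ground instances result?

27

Ground terms of depth ≤ 2:
  With no function symbols every ground term is a constant, so there are exactly 3 ground terms at every depth bound.
  N_0 = 3
  N_1 = 3
  N_2 = 3
So there are 3 ground terms available for substitution.
Each of z, w, x ranges independently over the available ground terms, and distinct assignments produce distinct instances.
Number of ground instances = 3^3 = 27.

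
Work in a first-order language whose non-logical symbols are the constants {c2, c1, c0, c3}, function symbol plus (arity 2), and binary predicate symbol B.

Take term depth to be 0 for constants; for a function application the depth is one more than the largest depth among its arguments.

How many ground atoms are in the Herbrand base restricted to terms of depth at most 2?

First count ground terms of depth ≤ 2.
Let N_k = |{terms of depth ≤ k}|. Then N_0 = 4 and N_k = 4 + N_{k-1}^2 for k ≥ 1 (one summand per function symbol, arity giving the exponent).
N_0 = 4
N_1 = 4 + 4^2 = 20
N_2 = 4 + 20^2 = 404
So |H| = 404.
Each predicate of arity r yields |H|^r ground atoms (one per choice of an r-tuple from H):
  B: 404^2 = 163216
Total ground atoms: 163216.

163216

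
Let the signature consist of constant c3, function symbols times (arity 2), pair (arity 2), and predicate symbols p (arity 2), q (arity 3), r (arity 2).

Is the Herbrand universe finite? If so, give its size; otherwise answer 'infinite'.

The signature has at least one function symbol (times, arity 2) and at least one constant (c3).
Iterating times gives infinitely many distinct ground terms: c3, times(c3, c3), times(times(c3, c3), times(c3, c3)), ...
So the Herbrand universe is infinite.

infinite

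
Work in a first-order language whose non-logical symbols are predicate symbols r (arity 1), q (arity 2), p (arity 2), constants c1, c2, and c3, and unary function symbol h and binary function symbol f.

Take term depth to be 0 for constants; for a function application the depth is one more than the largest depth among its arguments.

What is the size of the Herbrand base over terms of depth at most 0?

First count ground terms of depth ≤ 0.
Write N_k for the number of ground terms of depth ≤ k. A term of depth ≤ k is either a constant or a function symbol applied to arguments of depth ≤ k−1, so N_k = 3 + N_{k-1} + N_{k-1}^2.
N_0 = 3
So |H| = 3.
A ground atom is a predicate applied to a tuple of terms from H, so the count is the sum over predicates of |H|^arity:
  r: 3;  q: 3^2 = 9;  p: 3^2 = 9
Total ground atoms: 3 + 9 + 9 = 21.

21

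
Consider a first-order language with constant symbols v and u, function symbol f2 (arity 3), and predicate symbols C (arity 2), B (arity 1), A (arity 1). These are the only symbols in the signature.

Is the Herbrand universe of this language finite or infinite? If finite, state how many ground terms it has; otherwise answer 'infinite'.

The signature has at least one function symbol (f2, arity 3) and at least one constant (v).
Iterating f2 gives infinitely many distinct ground terms: v, f2(v, v, v), f2(f2(v, v, v), f2(v, v, v), f2(v, v, v)), ...
So the Herbrand universe is infinite.

infinite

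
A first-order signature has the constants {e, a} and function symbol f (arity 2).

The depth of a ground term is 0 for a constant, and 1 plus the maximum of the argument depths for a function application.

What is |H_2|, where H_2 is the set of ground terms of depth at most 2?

Write N_k for the number of ground terms of depth ≤ k. A term of depth ≤ k is either a constant or a function symbol applied to arguments of depth ≤ k−1, so N_k = 2 + N_{k-1}^2.
N_0 = 2
N_1 = 2 + 2^2 = 6
N_2 = 2 + 6^2 = 38

38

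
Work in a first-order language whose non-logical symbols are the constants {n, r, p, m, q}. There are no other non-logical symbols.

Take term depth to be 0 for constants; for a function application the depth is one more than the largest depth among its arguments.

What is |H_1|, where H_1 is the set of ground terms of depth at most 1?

With no function symbols every ground term is a constant, so there are exactly 5 ground terms at every depth bound.
N_0 = 5
N_1 = 5
Explicitly: n, r, p, m, q.

5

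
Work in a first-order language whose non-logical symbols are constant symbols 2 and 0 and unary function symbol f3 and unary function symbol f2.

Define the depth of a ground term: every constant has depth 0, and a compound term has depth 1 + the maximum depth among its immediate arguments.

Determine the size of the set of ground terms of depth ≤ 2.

14

If N_k denotes the number of depth-≤k ground terms, the 2 constants give N_0 = 2, and each function symbol of arity r contributes N_{k-1}^r new terms at level k: N_k = 2 + N_{k-1} + N_{k-1}.
N_0 = 2
N_1 = 2 + 2 + 2 = 6
N_2 = 2 + 6 + 6 = 14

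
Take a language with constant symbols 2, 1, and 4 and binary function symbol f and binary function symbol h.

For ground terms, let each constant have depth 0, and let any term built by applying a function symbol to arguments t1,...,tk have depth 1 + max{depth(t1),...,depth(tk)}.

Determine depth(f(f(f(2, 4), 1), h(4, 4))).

3

depth(f(2, 4)) = 1 + max(0, 0) = 1
depth(f(f(2, 4), 1)) = 1 + max(1, 0) = 2
depth(h(4, 4)) = 1 + max(0, 0) = 1
depth(f(f(f(2, 4), 1), h(4, 4))) = 1 + max(2, 1) = 3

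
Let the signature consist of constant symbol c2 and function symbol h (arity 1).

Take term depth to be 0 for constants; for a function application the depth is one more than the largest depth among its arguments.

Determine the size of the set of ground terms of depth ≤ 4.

5

Count level by level. With function symbols h/1, the terms of depth ≤ k are the 1 constant together with each function applied to depth-≤(k−1) tuples, so N_k = 1 + N_{k-1}.
N_0 = 1
N_1 = 1 + 1 = 2
N_2 = 1 + 2 = 3
N_3 = 1 + 3 = 4
N_4 = 1 + 4 = 5
Explicitly: c2, h(c2), h(h(c2)), h(h(h(c2))), h(h(h(h(c2)))).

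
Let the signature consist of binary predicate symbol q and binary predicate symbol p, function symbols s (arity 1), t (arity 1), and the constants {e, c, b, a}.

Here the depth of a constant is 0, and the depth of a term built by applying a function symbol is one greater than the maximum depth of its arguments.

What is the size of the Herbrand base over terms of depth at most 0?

32

First count ground terms of depth ≤ 0.
Let N_k count ground terms of depth at most k. Each non-constant term of depth ≤ k is some function symbol applied to depth-≤(k−1) arguments, giving N_k = 4 + N_{k-1} + N_{k-1}.
N_0 = 4
Explicitly: e, c, b, a.
So |H| = 4.
For each predicate symbol, the number of ground atoms is |H| raised to its arity; summing:
  q: 4^2 = 16;  p: 4^2 = 16
Total ground atoms: 16 + 16 = 32.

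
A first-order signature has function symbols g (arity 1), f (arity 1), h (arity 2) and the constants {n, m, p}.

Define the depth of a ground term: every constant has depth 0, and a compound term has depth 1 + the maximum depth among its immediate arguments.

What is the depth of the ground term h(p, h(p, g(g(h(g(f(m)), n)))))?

7

depth(f(m)) = 1 + depth(m) = 1 + 0 = 1
depth(g(f(m))) = 1 + depth(f(m)) = 1 + 1 = 2
depth(h(g(f(m)), n)) = 1 + max(2, 0) = 3
depth(g(h(g(f(m)), n))) = 1 + depth(h(g(f(m)), n)) = 1 + 3 = 4
depth(g(g(h(g(f(m)), n)))) = 1 + depth(g(h(g(f(m)), n))) = 1 + 4 = 5
depth(h(p, g(g(h(g(f(m)), n))))) = 1 + max(0, 5) = 6
depth(h(p, h(p, g(g(h(g(f(m)), n)))))) = 1 + max(0, 6) = 7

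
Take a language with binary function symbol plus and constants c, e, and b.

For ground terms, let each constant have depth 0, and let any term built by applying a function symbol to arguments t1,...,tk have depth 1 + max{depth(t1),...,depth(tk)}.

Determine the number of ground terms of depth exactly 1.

If N_k denotes the number of depth-≤k ground terms, the 3 constants give N_0 = 3, and each function symbol of arity r contributes N_{k-1}^r new terms at level k: N_k = 3 + N_{k-1}^2.
N_0 = 3
N_1 = 3 + 3^2 = 12
Terms of depth exactly 1: N_1 − N_0 = 12 − 3 = 9.

9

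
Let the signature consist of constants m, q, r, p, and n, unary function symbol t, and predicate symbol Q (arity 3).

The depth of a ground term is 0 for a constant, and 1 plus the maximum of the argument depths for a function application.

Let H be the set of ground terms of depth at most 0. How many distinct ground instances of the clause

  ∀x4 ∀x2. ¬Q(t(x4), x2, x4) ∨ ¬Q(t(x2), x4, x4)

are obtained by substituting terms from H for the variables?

Ground terms of depth ≤ 0:
  Write N_k for the number of ground terms of depth ≤ k. A term of depth ≤ k is either a constant or a function symbol applied to arguments of depth ≤ k−1, so N_k = 5 + N_{k-1}.
  N_0 = 5
  Explicitly: m, q, r, p, n.
So there are 5 ground terms available for substitution.
The body mentions every one of the 2 quantified variables; since ground terms form a free algebra, no two substitutions collapse to the same formula.
Number of ground instances = 5^2 = 25.

25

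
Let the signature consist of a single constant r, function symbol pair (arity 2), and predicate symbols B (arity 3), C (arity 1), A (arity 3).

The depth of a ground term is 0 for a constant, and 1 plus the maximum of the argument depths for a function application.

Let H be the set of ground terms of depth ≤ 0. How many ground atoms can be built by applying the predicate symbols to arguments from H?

3

First count ground terms of depth ≤ 0.
If N_k denotes the number of depth-≤k ground terms, the 1 constant gives N_0 = 1, and each function symbol of arity r contributes N_{k-1}^r new terms at level k: N_k = 1 + N_{k-1}^2.
N_0 = 1
Explicitly: r.
So |H| = 1.
Ground atoms are formed by filling each argument slot of a predicate with a term from H, so an r-ary predicate gives |H|^r atoms:
  B: 1^3 = 1;  C: 1;  A: 1^3 = 1
Total ground atoms: 1 + 1 + 1 = 3.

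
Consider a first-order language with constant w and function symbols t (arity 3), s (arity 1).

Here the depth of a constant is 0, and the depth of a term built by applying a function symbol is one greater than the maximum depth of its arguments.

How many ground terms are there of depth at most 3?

If N_k denotes the number of depth-≤k ground terms, the 1 constant gives N_0 = 1, and each function symbol of arity r contributes N_{k-1}^r new terms at level k: N_k = 1 + N_{k-1}^3 + N_{k-1}.
N_0 = 1
N_1 = 1 + 1^3 + 1 = 3
N_2 = 1 + 3^3 + 3 = 31
N_3 = 1 + 31^3 + 31 = 29823

29823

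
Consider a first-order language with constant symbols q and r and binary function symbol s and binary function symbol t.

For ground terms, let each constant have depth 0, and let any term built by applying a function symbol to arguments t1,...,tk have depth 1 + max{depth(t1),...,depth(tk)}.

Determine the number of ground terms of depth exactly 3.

81408

Let N_k count ground terms of depth at most k. Each non-constant term of depth ≤ k is some function symbol applied to depth-≤(k−1) arguments, giving N_k = 2 + N_{k-1}^2 + N_{k-1}^2.
N_0 = 2
N_1 = 2 + 2^2 + 2^2 = 10
N_2 = 2 + 10^2 + 10^2 = 202
N_3 = 2 + 202^2 + 202^2 = 81610
Terms of depth exactly 3: N_3 − N_2 = 81610 − 202 = 81408.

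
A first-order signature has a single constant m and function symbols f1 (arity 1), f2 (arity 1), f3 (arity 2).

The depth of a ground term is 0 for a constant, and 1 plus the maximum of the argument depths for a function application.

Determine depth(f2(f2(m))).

2

depth(f2(m)) = 1 + depth(m) = 1 + 0 = 1
depth(f2(f2(m))) = 1 + depth(f2(m)) = 1 + 1 = 2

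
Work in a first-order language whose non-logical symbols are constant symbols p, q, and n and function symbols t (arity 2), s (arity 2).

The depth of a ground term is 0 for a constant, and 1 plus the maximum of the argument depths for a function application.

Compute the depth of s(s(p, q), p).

2

depth(s(p, q)) = 1 + max(0, 0) = 1
depth(s(s(p, q), p)) = 1 + max(1, 0) = 2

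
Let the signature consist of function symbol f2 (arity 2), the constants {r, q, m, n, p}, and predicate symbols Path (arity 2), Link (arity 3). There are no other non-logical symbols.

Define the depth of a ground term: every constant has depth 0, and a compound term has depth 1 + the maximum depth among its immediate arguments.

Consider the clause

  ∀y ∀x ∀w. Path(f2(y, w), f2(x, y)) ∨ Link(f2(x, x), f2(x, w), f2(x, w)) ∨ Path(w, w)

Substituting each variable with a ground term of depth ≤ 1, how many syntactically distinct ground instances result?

27000

Ground terms of depth ≤ 1:
  Count level by level. With function symbols f2/2, the terms of depth ≤ k are the 5 constants together with each function applied to depth-≤(k−1) tuples, so N_k = 5 + N_{k-1}^2.
  N_0 = 5
  N_1 = 5 + 5^2 = 30
So there are 30 ground terms available for substitution.
The clause has 3 distinct variables (y, x, w), each appearing in the body. In the free term algebra distinct substitutions yield syntactically distinct ground instances.
Number of ground instances = 30^3 = 27000.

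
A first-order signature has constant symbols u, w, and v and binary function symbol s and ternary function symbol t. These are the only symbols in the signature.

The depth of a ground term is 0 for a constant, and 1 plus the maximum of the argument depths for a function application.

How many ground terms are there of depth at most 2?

60843

If N_k denotes the number of depth-≤k ground terms, the 3 constants give N_0 = 3, and each function symbol of arity r contributes N_{k-1}^r new terms at level k: N_k = 3 + N_{k-1}^2 + N_{k-1}^3.
N_0 = 3
N_1 = 3 + 3^2 + 3^3 = 39
N_2 = 3 + 39^2 + 39^3 = 60843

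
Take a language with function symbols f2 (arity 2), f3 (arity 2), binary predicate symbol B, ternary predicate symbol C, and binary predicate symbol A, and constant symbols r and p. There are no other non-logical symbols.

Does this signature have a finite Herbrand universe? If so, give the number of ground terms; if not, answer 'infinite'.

The signature has at least one function symbol (f2, arity 2) and at least one constant (r).
Iterating f2 gives infinitely many distinct ground terms: r, f2(r, r), f2(f2(r, r), f2(r, r)), ...
So the Herbrand universe is infinite.

infinite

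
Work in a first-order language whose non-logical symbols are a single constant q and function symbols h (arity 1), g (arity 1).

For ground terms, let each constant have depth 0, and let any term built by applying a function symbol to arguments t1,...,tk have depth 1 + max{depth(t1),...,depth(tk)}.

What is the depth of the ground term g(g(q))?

depth(g(q)) = 1 + depth(q) = 1 + 0 = 1
depth(g(g(q))) = 1 + depth(g(q)) = 1 + 1 = 2

2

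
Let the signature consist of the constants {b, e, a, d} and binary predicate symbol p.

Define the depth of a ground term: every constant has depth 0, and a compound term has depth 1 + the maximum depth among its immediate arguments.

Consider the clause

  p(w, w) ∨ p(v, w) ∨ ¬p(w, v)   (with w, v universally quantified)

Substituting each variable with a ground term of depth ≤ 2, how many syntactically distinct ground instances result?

Ground terms of depth ≤ 2:
  With no function symbols every ground term is a constant, so there are exactly 4 ground terms at every depth bound.
  N_0 = 4
  N_1 = 4
  N_2 = 4
  Explicitly: b, e, a, d.
So there are 4 ground terms available for substitution.
There are 2 variables to instantiate (w, v), each occurring in at least one literal, so different choices give different ground instances.
Number of ground instances = 4^2 = 16.

16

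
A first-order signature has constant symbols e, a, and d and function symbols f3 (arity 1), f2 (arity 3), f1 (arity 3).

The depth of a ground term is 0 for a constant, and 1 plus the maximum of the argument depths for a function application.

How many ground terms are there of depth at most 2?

432063

Let N_k count ground terms of depth at most k. Each non-constant term of depth ≤ k is some function symbol applied to depth-≤(k−1) arguments, giving N_k = 3 + N_{k-1} + N_{k-1}^3 + N_{k-1}^3.
N_0 = 3
N_1 = 3 + 3 + 3^3 + 3^3 = 60
N_2 = 3 + 60 + 60^3 + 60^3 = 432063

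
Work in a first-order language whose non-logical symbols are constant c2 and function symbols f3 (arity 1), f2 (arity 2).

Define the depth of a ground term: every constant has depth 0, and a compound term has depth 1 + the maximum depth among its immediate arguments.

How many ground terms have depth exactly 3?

170

Write N_k for the number of ground terms of depth ≤ k. A term of depth ≤ k is either a constant or a function symbol applied to arguments of depth ≤ k−1, so N_k = 1 + N_{k-1} + N_{k-1}^2.
N_0 = 1
N_1 = 1 + 1 + 1^2 = 3
N_2 = 1 + 3 + 3^2 = 13
N_3 = 1 + 13 + 13^2 = 183
Terms of depth exactly 3: N_3 − N_2 = 183 − 13 = 170.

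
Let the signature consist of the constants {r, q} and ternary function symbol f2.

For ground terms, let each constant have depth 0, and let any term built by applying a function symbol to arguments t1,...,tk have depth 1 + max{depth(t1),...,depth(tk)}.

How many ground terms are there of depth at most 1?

Count level by level. With function symbols f2/3, the terms of depth ≤ k are the 2 constants together with each function applied to depth-≤(k−1) tuples, so N_k = 2 + N_{k-1}^3.
N_0 = 2
N_1 = 2 + 2^3 = 10
Explicitly: r, q, f2(r, r, r), f2(r, r, q), f2(r, q, r), f2(r, q, q), f2(q, r, r), f2(q, r, q), f2(q, q, r), f2(q, q, q).

10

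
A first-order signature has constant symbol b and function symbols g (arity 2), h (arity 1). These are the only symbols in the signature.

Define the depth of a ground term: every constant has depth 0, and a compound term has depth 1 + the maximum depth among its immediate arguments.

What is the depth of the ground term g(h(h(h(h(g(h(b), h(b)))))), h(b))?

depth(h(b)) = 1 + depth(b) = 1 + 0 = 1
depth(g(h(b), h(b))) = 1 + max(1, 1) = 2
depth(h(g(h(b), h(b)))) = 1 + depth(g(h(b), h(b))) = 1 + 2 = 3
depth(h(h(g(h(b), h(b))))) = 1 + depth(h(g(h(b), h(b)))) = 1 + 3 = 4
depth(h(h(h(g(h(b), h(b)))))) = 1 + depth(h(h(g(h(b), h(b))))) = 1 + 4 = 5
depth(h(h(h(h(g(h(b), h(b))))))) = 1 + depth(h(h(h(g(h(b), h(b)))))) = 1 + 5 = 6
depth(g(h(h(h(h(g(h(b), h(b)))))), h(b))) = 1 + max(6, 1) = 7

7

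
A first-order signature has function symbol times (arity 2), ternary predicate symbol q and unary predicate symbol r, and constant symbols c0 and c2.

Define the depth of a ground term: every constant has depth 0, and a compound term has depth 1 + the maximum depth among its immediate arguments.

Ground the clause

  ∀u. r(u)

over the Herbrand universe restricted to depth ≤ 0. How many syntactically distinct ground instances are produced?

2

Ground terms of depth ≤ 0:
  Write N_k for the number of ground terms of depth ≤ k. A term of depth ≤ k is either a constant or a function symbol applied to arguments of depth ≤ k−1, so N_k = 2 + N_{k-1}^2.
  N_0 = 2
  Explicitly: c0, c2.
So there are 2 ground terms available for substitution.
The variable u ranges independently over the available ground terms, and distinct assignments produce distinct instances.
Number of ground instances = 2.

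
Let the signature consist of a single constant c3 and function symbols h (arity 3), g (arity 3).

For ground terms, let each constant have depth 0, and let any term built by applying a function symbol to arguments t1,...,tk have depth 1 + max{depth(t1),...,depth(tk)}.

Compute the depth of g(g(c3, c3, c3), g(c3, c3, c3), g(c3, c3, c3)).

depth(g(c3, c3, c3)) = 1 + max(0, 0, 0) = 1
depth(g(g(c3, c3, c3), g(c3, c3, c3), g(c3, c3, c3))) = 1 + max(1, 1, 1) = 2

2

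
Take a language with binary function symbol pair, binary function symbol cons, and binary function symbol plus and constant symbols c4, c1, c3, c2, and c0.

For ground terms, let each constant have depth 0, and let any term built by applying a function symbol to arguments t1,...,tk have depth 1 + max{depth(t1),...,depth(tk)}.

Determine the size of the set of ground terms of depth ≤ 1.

80

Let N_k count ground terms of depth at most k. Each non-constant term of depth ≤ k is some function symbol applied to depth-≤(k−1) arguments, giving N_k = 5 + N_{k-1}^2 + N_{k-1}^2 + N_{k-1}^2.
N_0 = 5
N_1 = 5 + 5^2 + 5^2 + 5^2 = 80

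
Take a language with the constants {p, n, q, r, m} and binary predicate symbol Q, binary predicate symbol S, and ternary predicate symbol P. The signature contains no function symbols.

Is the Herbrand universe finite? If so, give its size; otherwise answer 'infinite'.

5

There are no function symbols, so every ground term is one of the 5 constants.
The Herbrand universe is {p, n, q, r, m}, which is finite with 5 elements.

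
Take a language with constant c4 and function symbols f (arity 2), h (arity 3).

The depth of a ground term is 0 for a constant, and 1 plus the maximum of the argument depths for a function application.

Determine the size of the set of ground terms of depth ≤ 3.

Write N_k for the number of ground terms of depth ≤ k. A term of depth ≤ k is either a constant or a function symbol applied to arguments of depth ≤ k−1, so N_k = 1 + N_{k-1}^2 + N_{k-1}^3.
N_0 = 1
N_1 = 1 + 1^2 + 1^3 = 3
N_2 = 1 + 3^2 + 3^3 = 37
N_3 = 1 + 37^2 + 37^3 = 52023

52023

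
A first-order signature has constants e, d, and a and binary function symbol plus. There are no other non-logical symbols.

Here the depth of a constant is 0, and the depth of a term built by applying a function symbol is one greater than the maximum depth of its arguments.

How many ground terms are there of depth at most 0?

3

Count level by level. With function symbols plus/2, the terms of depth ≤ k are the 3 constants together with each function applied to depth-≤(k−1) tuples, so N_k = 3 + N_{k-1}^2.
N_0 = 3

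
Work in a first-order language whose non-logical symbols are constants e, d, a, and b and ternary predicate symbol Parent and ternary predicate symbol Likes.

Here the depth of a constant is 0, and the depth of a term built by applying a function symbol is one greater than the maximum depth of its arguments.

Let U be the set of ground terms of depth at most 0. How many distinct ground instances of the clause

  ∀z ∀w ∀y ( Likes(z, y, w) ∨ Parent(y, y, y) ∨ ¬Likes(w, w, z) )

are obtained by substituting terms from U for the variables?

Ground terms of depth ≤ 0:
  With no function symbols every ground term is a constant, so there are exactly 4 ground terms at every depth bound.
  N_0 = 4
So there are 4 ground terms available for substitution.
The body mentions every one of the 3 quantified variables; since ground terms form a free algebra, no two substitutions collapse to the same formula.
Number of ground instances = 4^3 = 64.

64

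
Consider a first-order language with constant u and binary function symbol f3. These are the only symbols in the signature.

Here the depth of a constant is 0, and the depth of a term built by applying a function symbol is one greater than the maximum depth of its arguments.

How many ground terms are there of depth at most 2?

5

If N_k denotes the number of depth-≤k ground terms, the 1 constant gives N_0 = 1, and each function symbol of arity r contributes N_{k-1}^r new terms at level k: N_k = 1 + N_{k-1}^2.
N_0 = 1
N_1 = 1 + 1^2 = 2
N_2 = 1 + 2^2 = 5
Explicitly: u, f3(u, u), f3(u, f3(u, u)), f3(f3(u, u), u), f3(f3(u, u), f3(u, u)).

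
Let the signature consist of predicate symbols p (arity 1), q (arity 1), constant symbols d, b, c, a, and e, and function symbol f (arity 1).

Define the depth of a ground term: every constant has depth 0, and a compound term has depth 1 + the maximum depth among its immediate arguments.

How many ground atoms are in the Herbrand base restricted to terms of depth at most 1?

20

First count ground terms of depth ≤ 1.
Write N_k for the number of ground terms of depth ≤ k. A term of depth ≤ k is either a constant or a function symbol applied to arguments of depth ≤ k−1, so N_k = 5 + N_{k-1}.
N_0 = 5
N_1 = 5 + 5 = 10
So |H| = 10.
A ground atom is a predicate applied to a tuple of terms from H, so the count is the sum over predicates of |H|^arity:
  p: 10;  q: 10
Total ground atoms: 10 + 10 = 20.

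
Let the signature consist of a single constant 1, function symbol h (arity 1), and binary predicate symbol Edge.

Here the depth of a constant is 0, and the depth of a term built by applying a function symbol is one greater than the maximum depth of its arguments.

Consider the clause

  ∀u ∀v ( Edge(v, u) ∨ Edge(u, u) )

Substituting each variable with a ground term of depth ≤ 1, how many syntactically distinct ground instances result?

4

Ground terms of depth ≤ 1:
  Let N_k count ground terms of depth at most k. Each non-constant term of depth ≤ k is some function symbol applied to depth-≤(k−1) arguments, giving N_k = 1 + N_{k-1}.
  N_0 = 1
  N_1 = 1 + 1 = 2
So there are 2 ground terms available for substitution.
The clause has 2 distinct variables (u, v), each appearing in the body. In the free term algebra distinct substitutions yield syntactically distinct ground instances.
Number of ground instances = 2^2 = 4.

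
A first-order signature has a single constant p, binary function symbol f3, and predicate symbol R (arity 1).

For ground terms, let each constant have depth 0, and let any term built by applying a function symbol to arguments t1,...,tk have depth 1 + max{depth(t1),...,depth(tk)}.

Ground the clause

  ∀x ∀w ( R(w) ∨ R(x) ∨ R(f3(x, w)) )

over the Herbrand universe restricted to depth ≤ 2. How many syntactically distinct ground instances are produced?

25

Ground terms of depth ≤ 2:
  Count level by level. With function symbols f3/2, the terms of depth ≤ k are the 1 constant together with each function applied to depth-≤(k−1) tuples, so N_k = 1 + N_{k-1}^2.
  N_0 = 1
  N_1 = 1 + 1^2 = 2
  N_2 = 1 + 2^2 = 5
  Explicitly: p, f3(p, p), f3(p, f3(p, p)), f3(f3(p, p), p), f3(f3(p, p), f3(p, p)).
So there are 5 ground terms available for substitution.
There are 2 variables to instantiate (x, w), each occurring in at least one literal, so different choices give different ground instances.
Number of ground instances = 5^2 = 25.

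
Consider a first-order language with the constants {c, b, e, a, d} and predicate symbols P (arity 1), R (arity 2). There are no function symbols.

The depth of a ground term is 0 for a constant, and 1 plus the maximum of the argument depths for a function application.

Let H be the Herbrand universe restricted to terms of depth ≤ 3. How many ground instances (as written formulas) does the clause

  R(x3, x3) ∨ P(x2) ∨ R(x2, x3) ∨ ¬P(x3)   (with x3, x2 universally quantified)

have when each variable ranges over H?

25

Ground terms of depth ≤ 3:
  With no function symbols every ground term is a constant, so there are exactly 5 ground terms at every depth bound.
  N_0 = 5
  N_1 = 5
  N_2 = 5
  N_3 = 5
  Explicitly: c, b, e, a, d.
So there are 5 ground terms available for substitution.
The body mentions every one of the 2 quantified variables; since ground terms form a free algebra, no two substitutions collapse to the same formula.
Number of ground instances = 5^2 = 25.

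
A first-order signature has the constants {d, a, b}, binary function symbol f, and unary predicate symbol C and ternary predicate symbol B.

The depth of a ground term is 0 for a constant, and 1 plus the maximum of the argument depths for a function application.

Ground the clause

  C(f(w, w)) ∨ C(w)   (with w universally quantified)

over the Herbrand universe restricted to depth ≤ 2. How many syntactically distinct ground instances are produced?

Ground terms of depth ≤ 2:
  Let N_k count ground terms of depth at most k. Each non-constant term of depth ≤ k is some function symbol applied to depth-≤(k−1) arguments, giving N_k = 3 + N_{k-1}^2.
  N_0 = 3
  N_1 = 3 + 3^2 = 12
  N_2 = 3 + 12^2 = 147
So there are 147 ground terms available for substitution.
The clause has 1 distinct variable (w), which appears in the body. In the free term algebra distinct substitutions yield syntactically distinct ground instances.
Number of ground instances = 147.

147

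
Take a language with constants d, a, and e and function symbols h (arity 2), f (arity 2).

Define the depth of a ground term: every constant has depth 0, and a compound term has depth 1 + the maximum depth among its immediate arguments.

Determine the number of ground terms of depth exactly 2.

864

If N_k denotes the number of depth-≤k ground terms, the 3 constants give N_0 = 3, and each function symbol of arity r contributes N_{k-1}^r new terms at level k: N_k = 3 + N_{k-1}^2 + N_{k-1}^2.
N_0 = 3
N_1 = 3 + 3^2 + 3^2 = 21
N_2 = 3 + 21^2 + 21^2 = 885
Terms of depth exactly 2: N_2 − N_1 = 885 − 21 = 864.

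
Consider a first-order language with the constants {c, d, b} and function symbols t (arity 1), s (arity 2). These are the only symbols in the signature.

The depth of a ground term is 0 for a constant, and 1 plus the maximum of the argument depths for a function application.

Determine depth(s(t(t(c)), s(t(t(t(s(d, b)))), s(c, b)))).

depth(t(c)) = 1 + depth(c) = 1 + 0 = 1
depth(t(t(c))) = 1 + depth(t(c)) = 1 + 1 = 2
depth(s(d, b)) = 1 + max(0, 0) = 1
depth(t(s(d, b))) = 1 + depth(s(d, b)) = 1 + 1 = 2
depth(t(t(s(d, b)))) = 1 + depth(t(s(d, b))) = 1 + 2 = 3
depth(t(t(t(s(d, b))))) = 1 + depth(t(t(s(d, b)))) = 1 + 3 = 4
depth(s(c, b)) = 1 + max(0, 0) = 1
depth(s(t(t(t(s(d, b)))), s(c, b))) = 1 + max(4, 1) = 5
depth(s(t(t(c)), s(t(t(t(s(d, b)))), s(c, b)))) = 1 + max(2, 5) = 6

6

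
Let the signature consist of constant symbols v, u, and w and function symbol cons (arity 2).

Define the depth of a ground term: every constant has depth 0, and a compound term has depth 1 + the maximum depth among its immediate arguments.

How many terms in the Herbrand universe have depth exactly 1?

9

Let N_k count ground terms of depth at most k. Each non-constant term of depth ≤ k is some function symbol applied to depth-≤(k−1) arguments, giving N_k = 3 + N_{k-1}^2.
N_0 = 3
N_1 = 3 + 3^2 = 12
Terms of depth exactly 1: N_1 − N_0 = 12 − 3 = 9.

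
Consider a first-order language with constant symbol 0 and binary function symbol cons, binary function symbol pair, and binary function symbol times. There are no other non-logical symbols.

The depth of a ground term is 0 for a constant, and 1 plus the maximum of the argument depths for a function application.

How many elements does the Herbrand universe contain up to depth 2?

If N_k denotes the number of depth-≤k ground terms, the 1 constant gives N_0 = 1, and each function symbol of arity r contributes N_{k-1}^r new terms at level k: N_k = 1 + N_{k-1}^2 + N_{k-1}^2 + N_{k-1}^2.
N_0 = 1
N_1 = 1 + 1^2 + 1^2 + 1^2 = 4
N_2 = 1 + 4^2 + 4^2 + 4^2 = 49

49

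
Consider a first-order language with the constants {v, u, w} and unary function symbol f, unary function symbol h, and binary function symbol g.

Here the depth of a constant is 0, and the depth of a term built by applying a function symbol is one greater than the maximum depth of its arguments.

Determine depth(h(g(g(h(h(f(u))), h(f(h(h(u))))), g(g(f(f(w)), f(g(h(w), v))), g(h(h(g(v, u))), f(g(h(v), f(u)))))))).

7

depth(f(u)) = 1 + depth(u) = 1 + 0 = 1
depth(h(f(u))) = 1 + depth(f(u)) = 1 + 1 = 2
depth(h(h(f(u)))) = 1 + depth(h(f(u))) = 1 + 2 = 3
depth(h(u)) = 1 + depth(u) = 1 + 0 = 1
depth(h(h(u))) = 1 + depth(h(u)) = 1 + 1 = 2
depth(f(h(h(u)))) = 1 + depth(h(h(u))) = 1 + 2 = 3
depth(h(f(h(h(u))))) = 1 + depth(f(h(h(u)))) = 1 + 3 = 4
depth(g(h(h(f(u))), h(f(h(h(u)))))) = 1 + max(3, 4) = 5
depth(f(w)) = 1 + depth(w) = 1 + 0 = 1
depth(f(f(w))) = 1 + depth(f(w)) = 1 + 1 = 2
depth(h(w)) = 1 + depth(w) = 1 + 0 = 1
depth(g(h(w), v)) = 1 + max(1, 0) = 2
depth(f(g(h(w), v))) = 1 + depth(g(h(w), v)) = 1 + 2 = 3
depth(g(f(f(w)), f(g(h(w), v)))) = 1 + max(2, 3) = 4
depth(g(v, u)) = 1 + max(0, 0) = 1
depth(h(g(v, u))) = 1 + depth(g(v, u)) = 1 + 1 = 2
depth(h(h(g(v, u)))) = 1 + depth(h(g(v, u))) = 1 + 2 = 3
depth(h(v)) = 1 + depth(v) = 1 + 0 = 1
depth(g(h(v), f(u))) = 1 + max(1, 1) = 2
depth(f(g(h(v), f(u)))) = 1 + depth(g(h(v), f(u))) = 1 + 2 = 3
depth(g(h(h(g(v, u))), f(g(h(v), f(u))))) = 1 + max(3, 3) = 4
depth(g(g(f(f(w)), f(g(h(w), v))), g(h(h(g(v, u))), f(g(h(v), f(u)))))) = 1 + max(4, 4) = 5
depth(g(g(h(h(f(u))), h(f(h(h(u))))), g(g(f(f(w)), f(g(h(w), v))), g(h(h(g(v, u))), f(g(h(v), f(u))))))) = 1 + max(5, 5) = 6
depth(h(g(g(h(h(f(u))), h(f(h(h(u))))), g(g(f(f(w)), f(g(h(w), v))), g(h(h(g(v, u))), f(g(h(v), f(u)))))))) = 1 + depth(g(g(h(h(f(u))), h(f(h(h(u))))), g(g(f(f(w)), f(g(h(w), v))), g(h(h(g(v, u))), f(g(h(v), f(u))))))) = 1 + 6 = 7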